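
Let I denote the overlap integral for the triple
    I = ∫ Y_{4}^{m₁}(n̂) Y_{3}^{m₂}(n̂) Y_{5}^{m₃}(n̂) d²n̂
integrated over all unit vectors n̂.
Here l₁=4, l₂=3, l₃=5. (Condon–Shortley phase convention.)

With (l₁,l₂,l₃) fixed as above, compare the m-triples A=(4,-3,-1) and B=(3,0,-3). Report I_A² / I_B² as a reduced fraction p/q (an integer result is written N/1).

Same 4,3,5: normalisation and zero-m 3j drop out of the ratio.
A: Δ: 2! 6! 4! / 13! → 1/180180; sum: t=0:+1/34560 = 1/34560; 3j²(4 3 5; 4 -3 -1) = Δ·Π!·Σ² = 1/429  (sign +1)
B: Δ: 2! 6! 4! / 13! → 1/180180; sum: t=0:+1/1440 t=1:−1/2880 = 1/2880; 3j²(4 3 5; 3 0 -3) = Δ·Π!·Σ² = 7/715  (sign +1)
I_A²/I_B² = (1/429)/(7/715) = 5/21

5/21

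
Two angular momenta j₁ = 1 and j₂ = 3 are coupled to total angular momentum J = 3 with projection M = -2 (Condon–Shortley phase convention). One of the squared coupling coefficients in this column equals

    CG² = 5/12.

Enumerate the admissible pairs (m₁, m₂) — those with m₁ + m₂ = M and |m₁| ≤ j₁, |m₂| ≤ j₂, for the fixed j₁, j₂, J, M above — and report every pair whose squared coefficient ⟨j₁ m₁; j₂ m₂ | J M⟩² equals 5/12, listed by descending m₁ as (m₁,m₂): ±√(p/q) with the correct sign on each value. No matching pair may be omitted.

(-1,-1): −√(5/12)

Admissible pairs with m₁+m₂ = M = -2: (-1,-1), (0,-2), (1,-3)
  (m₁,m₂)=(1,-3): CG² = 1/4, CG = +√(1/4)
  (m₁,m₂)=(0,-2): CG² = 1/3, CG = +√(1/3)
  (m₁,m₂)=(-1,-1): CG² = 5/12, CG = −√(5/12)   ← matches the target
Pairs with CG² = 5/12: (-1,-1): −√(5/12)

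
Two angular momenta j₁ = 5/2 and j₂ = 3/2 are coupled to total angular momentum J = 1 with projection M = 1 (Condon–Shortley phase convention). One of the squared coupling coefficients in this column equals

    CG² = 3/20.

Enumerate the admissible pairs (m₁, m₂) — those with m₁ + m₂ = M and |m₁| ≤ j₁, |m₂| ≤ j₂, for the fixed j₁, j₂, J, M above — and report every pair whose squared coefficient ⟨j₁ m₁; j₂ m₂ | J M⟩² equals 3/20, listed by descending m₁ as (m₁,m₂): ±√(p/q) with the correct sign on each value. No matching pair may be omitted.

Admissible pairs with m₁+m₂ = M = 1: (-1/2,3/2), (1/2,1/2), (3/2,-1/2), (5/2,-3/2)
  (m₁,m₂)=(5/2,-3/2): CG² = 1/2, CG = +√(1/2)
  (m₁,m₂)=(3/2,-1/2): CG² = 3/10, CG = −√(3/10)
  (m₁,m₂)=(1/2,1/2): CG² = 3/20, CG = +√(3/20)   ← matches the target
  (m₁,m₂)=(-1/2,3/2): CG² = 1/20, CG = −√(1/20)
Pairs with CG² = 3/20: (1/2,1/2): +√(3/20)

(1/2,1/2): +√(3/20)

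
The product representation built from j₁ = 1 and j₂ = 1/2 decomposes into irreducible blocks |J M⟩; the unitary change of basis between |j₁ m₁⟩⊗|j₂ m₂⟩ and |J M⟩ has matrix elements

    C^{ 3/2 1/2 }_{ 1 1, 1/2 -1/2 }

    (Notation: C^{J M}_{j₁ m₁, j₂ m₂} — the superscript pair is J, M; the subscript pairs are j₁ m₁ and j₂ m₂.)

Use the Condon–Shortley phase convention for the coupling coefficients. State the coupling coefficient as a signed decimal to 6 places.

√[4·0!2!1!/4! · 2!0!0!1!2!1!] = √(4/3)
  +(−1)^0/∏(0,0,0,0,2,1)! = 1/2  (running 1/2)
⟨..|..⟩ = √(4/3)·(1/2) = +0.577350

+0.577350  (= +√(1/3))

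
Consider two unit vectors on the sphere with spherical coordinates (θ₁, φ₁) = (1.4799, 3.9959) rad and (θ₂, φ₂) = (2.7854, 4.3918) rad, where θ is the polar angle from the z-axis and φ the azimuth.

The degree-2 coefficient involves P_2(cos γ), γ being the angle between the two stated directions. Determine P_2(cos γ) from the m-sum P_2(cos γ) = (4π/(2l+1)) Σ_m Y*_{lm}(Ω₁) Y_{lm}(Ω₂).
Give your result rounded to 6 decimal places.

Summing Y*_{l m}(θ₁,φ₁)·Y_{l m}(θ₂,φ₂) over m ∈ [−2, 2]; prefactor 4π/(2·2+1) = 2.513274:
  m=-2: (-0.052630, 0.379459) × (-0.037641, -0.028095) = (0.012642, -0.012805)  (running Σ = (0.012642, -0.012805))
  m=-1: (-0.045864, -0.052664) × (0.079564, -0.239620) = (-0.016269, 0.006800)  (running Σ = (-0.003627, -0.006005))
  m=0: (-0.307596, -0.000000) × (0.515731, 0.000000) = (-0.158636, -0.000000)  (running Σ = (-0.162263, -0.006005))
  m=1: (0.045864, -0.052664) × (-0.079564, -0.239620) = (-0.016269, -0.006800)  (running Σ = (-0.178532, -0.012805))
  m=2: (-0.052630, -0.379459) × (-0.037641, 0.028095) = (0.012642, 0.012805)  (running Σ = (-0.165890, 0.000000))
Accumulated sum (-0.165890, 0.000000); after 4π/(2l+1) scaling, (-0.416927, 0.000000) ⇒ P_2 = -0.416927

-0.416927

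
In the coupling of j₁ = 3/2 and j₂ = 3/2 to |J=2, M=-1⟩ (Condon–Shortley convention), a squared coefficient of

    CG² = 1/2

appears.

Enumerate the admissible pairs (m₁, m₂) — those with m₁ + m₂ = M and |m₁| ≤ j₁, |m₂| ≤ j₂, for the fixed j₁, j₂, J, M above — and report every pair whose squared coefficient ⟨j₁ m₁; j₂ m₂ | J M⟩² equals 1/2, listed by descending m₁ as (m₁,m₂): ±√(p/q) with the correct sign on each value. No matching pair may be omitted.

Admissible pairs with m₁+m₂ = M = -1: (-3/2,1/2), (-1/2,-1/2), (1/2,-3/2)
  (m₁,m₂)=(1/2,-3/2): CG² = 1/2, CG = +√(1/2)   ← matches the target
  (m₁,m₂)=(-1/2,-1/2): CG² = 0/1, CG = 0
  (m₁,m₂)=(-3/2,1/2): CG² = 1/2, CG = −√(1/2)   ← matches the target
Pairs with CG² = 1/2: (1/2,-3/2): +√(1/2); (-3/2,1/2): −√(1/2)

(1/2,-3/2): +√(1/2); (-3/2,1/2): −√(1/2)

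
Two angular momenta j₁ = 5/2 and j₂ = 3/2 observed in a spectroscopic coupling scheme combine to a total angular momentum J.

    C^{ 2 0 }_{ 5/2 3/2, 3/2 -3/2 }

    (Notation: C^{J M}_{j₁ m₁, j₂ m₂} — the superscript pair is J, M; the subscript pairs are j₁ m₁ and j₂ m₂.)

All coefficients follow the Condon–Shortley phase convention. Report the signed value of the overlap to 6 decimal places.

j₁+j₂−J=2  J+j₁−j₂=3  J−j₁+j₂=1  j₁+j₂+J+1=7
(j₁±m₁, j₂±m₂, J±M) = (4,1,0,3,2,2)
P² = 48/7
sum k=0..0:
  [0] +1/4 = 1/4
S = 1/4
C² = P²·S² = 3/7 ; C = +0.654654

+0.654654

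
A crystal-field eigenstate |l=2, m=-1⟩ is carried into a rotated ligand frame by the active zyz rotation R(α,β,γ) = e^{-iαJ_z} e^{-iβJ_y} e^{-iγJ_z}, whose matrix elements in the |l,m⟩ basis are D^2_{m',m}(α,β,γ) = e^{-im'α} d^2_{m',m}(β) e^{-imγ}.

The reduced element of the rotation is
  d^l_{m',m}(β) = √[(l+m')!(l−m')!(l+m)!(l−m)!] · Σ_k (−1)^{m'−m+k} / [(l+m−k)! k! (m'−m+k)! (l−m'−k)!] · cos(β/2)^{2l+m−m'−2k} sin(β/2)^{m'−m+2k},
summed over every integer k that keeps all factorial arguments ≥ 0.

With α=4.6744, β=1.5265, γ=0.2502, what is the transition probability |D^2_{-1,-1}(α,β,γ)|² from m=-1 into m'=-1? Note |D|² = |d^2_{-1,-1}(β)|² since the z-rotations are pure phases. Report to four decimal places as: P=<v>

P=0.2265

Split into d^2_{-1,-1}(β=1.5265) × two z-phases.
c=cos(1.526500/2)=0.722593, s=sin(1.526500/2)=0.691274; N=√[1·6·1·6]=6.000000
Admissible k: 0..1 (factorial args all ≥0)
  k=0: (−1)^0·6.0000/(6)·0.7226^4·0.6913^0 = +0.272631
  k=1: (−1)^1·6.0000/(2)·0.7226^2·0.6913^2 = -0.748529
d^2_{-1,-1}(1.5265) = +0.272631 -0.748529 = -0.475898
|D^2_{-1,-1}|² = |d^2_{-1,-1}(β)|² = (-0.475898)² = 0.226479 (the z-rotation phases have unit modulus)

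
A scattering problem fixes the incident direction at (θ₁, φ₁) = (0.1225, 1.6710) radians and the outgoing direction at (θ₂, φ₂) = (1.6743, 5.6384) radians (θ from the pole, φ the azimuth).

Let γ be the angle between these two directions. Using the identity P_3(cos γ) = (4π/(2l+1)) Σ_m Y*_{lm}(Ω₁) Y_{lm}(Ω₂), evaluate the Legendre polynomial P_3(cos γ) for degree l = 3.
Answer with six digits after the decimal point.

Expand P_3 via completeness: Σ_{m} conj(Y_{3,m}) at Ω₁ times Y_{3,m} at Ω₂ —
  m=-3: Y*=0.00023 - 0.00073j  Y=-0.14600 + 0.38373j  product 0.00025 + 0.00019j
  m=-2: Y*=-0.01484 - 0.00301j  Y=-0.02899 - 0.10036j  product 0.00013 + 0.00158j
  m=-1: Y*=-0.01551 + 0.15424j  Y=-0.24320 - 0.18289j  product 0.03198 - 0.03467j
  m=+0: Y*=0.71311 + 0.00000j  Y=0.11361 + 0.00000j  product 0.08102 + 0.00000j
  m=+1: Y*=0.01551 + 0.15424j  Y=0.24320 - 0.18289j  product 0.03198 + 0.03467j
  m=+2: Y*=-0.01484 + 0.00301j  Y=-0.02899 + 0.10036j  product 0.00013 - 0.00158j
  m=+3: Y*=-0.00023 - 0.00073j  Y=0.14600 + 0.38373j  product 0.00025 - 0.00019j
Accumulated sum 0.14572 - 0.00000j; after 4π/(2l+1) scaling, 0.26160 - 0.00000j ⇒ P_3 = 0.261602

0.261602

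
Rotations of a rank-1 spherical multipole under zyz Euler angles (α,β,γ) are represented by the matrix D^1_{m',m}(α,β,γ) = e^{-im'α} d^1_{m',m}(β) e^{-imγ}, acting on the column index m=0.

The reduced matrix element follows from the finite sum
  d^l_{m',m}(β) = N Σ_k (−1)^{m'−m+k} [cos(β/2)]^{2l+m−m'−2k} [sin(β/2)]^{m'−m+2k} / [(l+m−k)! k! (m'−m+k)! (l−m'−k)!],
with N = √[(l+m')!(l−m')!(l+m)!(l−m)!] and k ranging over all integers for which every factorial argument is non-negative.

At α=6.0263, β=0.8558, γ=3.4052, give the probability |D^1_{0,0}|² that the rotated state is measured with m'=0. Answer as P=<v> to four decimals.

P=0.4298

D^1_{0,0}(6.0263,0.8558,3.4052) = e^{-i·0·6.0263}·d^1_{0,0}(0.8558)·e^{-i·0·3.4052}. Compute d first:
c=cos(0.855800/2)=0.909839, s=sin(0.855800/2)=0.414961; N=√[1·1·1·1]=1.000000
k∈{0,1} keeps every argument non-negative
  k=0: (−1)^0·1.0000/(1)·0.9098^2·0.4150^0 = +0.827807
  k=1: (−1)^1·1.0000/(1)·0.9098^0·0.4150^2 = -0.172193
d^1_{0,0}(0.8558) = +0.827807 -0.172193 = +0.655615
|D^1_{0,0}|² = |d^1_{0,0}(β)|² = (+0.655615)² = 0.429831 (the z-rotation phases have unit modulus)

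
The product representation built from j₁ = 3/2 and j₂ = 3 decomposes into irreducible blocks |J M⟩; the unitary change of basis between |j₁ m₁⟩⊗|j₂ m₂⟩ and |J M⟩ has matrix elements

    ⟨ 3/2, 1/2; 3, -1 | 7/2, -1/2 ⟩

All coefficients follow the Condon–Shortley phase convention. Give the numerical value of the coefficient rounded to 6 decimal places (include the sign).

+0.534522

triangle: 1!·2!·5!/9! = 240/362880
(j±m)!: 2!·1!·2!·4!·3!·4! = 13824
prefactor² = (2J+1)·Δ·N² = 512/7
  k=0: +1/(0!·1!·1!·2!·1!·3!) = 1/12
  k=1: −1/(1!·0!·0!·1!·2!·4!) = -1/48
Σ = 1/16  ⇒  CG² = 512/7·(1/16)² = 2/7
CG = +√(2/7) = +0.534522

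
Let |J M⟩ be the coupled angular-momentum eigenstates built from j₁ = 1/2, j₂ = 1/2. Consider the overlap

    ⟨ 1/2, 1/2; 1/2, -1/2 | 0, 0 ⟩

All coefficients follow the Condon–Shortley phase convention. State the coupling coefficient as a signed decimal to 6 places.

+0.707107  (= +√(1/2))

√[1·1!0!0!/2! · 1!0!0!1!0!0!] = √(1/2)
  +(−1)^0/∏(0,1,0,0,0,0)! = 1  (running 1)
⟨..|..⟩ = √(1/2)·(1) = +0.707107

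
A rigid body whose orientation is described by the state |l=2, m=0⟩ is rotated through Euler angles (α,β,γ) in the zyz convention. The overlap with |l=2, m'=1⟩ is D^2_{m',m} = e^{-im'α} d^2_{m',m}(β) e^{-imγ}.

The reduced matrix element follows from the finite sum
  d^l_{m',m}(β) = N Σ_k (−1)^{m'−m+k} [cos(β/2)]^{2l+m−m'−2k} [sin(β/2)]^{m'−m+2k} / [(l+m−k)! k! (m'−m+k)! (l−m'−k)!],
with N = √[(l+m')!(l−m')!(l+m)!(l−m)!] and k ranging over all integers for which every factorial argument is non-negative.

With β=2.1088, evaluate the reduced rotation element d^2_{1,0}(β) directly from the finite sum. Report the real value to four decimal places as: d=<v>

d^2_{1,0}(β=2.1088) via the finite sum:
Half-angle: c=0.493750, s=0.869604. N=√(6·1·2·2)=4.898979
k∈{0,1} keeps every argument non-negative
  k=0: (−1)^1·4.8990/(2)·0.4937^3·0.8696^1 = -0.256400
  k=1: (−1)^2·4.8990/(2)·0.4937^1·0.8696^3 = +0.795330
d^2_{1,0}(2.1088) = -0.256400 +0.795330 = +0.538930

d=0.5389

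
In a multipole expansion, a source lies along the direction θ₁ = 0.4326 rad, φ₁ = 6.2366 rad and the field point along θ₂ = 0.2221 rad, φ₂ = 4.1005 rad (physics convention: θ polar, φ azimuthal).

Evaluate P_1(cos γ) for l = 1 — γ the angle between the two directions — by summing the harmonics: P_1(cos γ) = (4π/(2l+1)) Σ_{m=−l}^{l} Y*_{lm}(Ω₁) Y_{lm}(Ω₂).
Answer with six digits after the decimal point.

Summing Y*_{l m}(θ₁,φ₁)·Y_{l m}(θ₂,φ₂) over m ∈ [−1, 1]; prefactor 4π/(2·1+1) = 4.188790:
  [-1]  conj(Y_{1,-1})(Ω₁) = 0.14469 - 0.00675j ; Y_{1,-1}(Ω₂) = -0.04372 + 0.06230j ; Δ = -0.00590 + 0.00931j
  [+0]  conj(Y_{1,0})(Ω₁) = 0.44359 + 0.00000j ; Y_{1,0}(Ω₂) = 0.47660 + 0.00000j ; Δ = 0.21142 + 0.00000j
  [+1]  conj(Y_{1,1})(Ω₁) = -0.14469 - 0.00675j ; Y_{1,1}(Ω₂) = 0.04372 + 0.06230j ; Δ = -0.00590 - 0.00931j
Σ over m = 0.19961 + 0.00000j; ×(4π/3) → 0.83611 + 0.00000j. Real part: 0.836110

0.836110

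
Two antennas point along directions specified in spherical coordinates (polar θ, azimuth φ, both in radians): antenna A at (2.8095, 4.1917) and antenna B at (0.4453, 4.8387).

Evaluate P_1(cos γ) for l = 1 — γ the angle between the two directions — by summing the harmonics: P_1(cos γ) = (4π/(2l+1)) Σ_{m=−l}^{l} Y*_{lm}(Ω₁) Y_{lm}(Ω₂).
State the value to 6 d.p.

Expand P_1 via completeness: Σ_{m} conj(Y_{1,m}) at Ω₁ times Y_{1,m} at Ω₂ —
  term(m=-1) = (0.013375, -0.010104)   from Y*(Ω₁)=(-0.056035, -0.097711), Y(Ω₂)=(0.018747, 0.147629)
  term(m=+0) = (-0.203680, -0.000000)   from Y*(Ω₁)=(-0.461906, -0.000000), Y(Ω₂)=(0.440955, 0.000000)
  term(m=+1) = (0.013375, 0.010104)   from Y*(Ω₁)=(0.056035, -0.097711), Y(Ω₂)=(-0.018747, 0.147629)
Total Σ_m = (-0.176931, 0.000000). Multiply by 4.188790: (-0.741126, 0.000000). P_1(cos γ) = -0.741126

-0.741126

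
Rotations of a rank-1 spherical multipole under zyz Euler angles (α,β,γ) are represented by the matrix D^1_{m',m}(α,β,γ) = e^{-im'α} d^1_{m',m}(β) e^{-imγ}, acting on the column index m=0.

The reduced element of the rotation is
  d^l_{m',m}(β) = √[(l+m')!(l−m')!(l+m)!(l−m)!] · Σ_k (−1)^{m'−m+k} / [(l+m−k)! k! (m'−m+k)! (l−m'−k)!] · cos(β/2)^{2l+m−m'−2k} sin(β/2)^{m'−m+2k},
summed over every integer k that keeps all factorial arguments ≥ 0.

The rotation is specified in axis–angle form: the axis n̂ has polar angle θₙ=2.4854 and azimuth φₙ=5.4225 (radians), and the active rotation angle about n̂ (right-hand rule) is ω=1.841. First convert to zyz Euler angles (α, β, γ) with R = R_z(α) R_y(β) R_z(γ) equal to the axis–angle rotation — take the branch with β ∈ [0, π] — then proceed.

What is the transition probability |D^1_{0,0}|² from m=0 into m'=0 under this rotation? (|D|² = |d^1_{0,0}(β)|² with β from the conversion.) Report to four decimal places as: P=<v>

Axis–angle → zyz. n̂ = (sinθₙcosφₙ, sinθₙsinφₙ, cosθₙ) = (+0.397738, -0.462636, -0.792321), ω = 1.8410.
R = I cosω + sinω [n̂]ₓ + (1−cosω) n̂n̂ᵀ gives
  R = [-0.066505, +0.530448, -0.845105; -0.996698, +0.004235, +0.081093; +0.046595, +0.847707, +0.528414]
β = atan2(√(R₁₃²+R₂₃²), R₃₃) = 1.014064; α = atan2(R₂₃, R₁₃) mod 2π = 3.045929; γ = atan2(R₃₂, −R₃₁) mod 2π = 1.625707
First d^1_{0,0}(β=1.0141), then the phase factors e^{-i(0)α} and e^{-i(0)γ}:
With c≡cos(β/2)=0.874189 and s≡sin(β/2)=0.485585, N=[1·1·1·1]^{1/2}=1.000000
Admissible k: 0..1 (factorial args all ≥0)
  k=0: (−1)^0·1.0000/(1)·0.8742^2·0.4856^0 = +0.764207
  k=1: (−1)^1·1.0000/(1)·0.8742^0·0.4856^2 = -0.235793
d^1_{0,0}(1.0141) = +0.764207 -0.235793 = +0.528414
|D^1_{0,0}|² = |d^1_{0,0}(β)|² = (+0.528414)² = 0.279222 (the z-rotation phases have unit modulus)

P=0.2792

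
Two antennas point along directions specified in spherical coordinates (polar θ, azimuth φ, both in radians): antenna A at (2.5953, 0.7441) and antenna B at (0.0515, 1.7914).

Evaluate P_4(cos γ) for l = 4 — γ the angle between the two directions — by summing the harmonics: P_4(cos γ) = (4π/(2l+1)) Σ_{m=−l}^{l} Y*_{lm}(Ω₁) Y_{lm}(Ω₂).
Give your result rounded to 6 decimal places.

Expand P_4 via completeness: Σ_{m} conj(Y_{4,m}) at Ω₁ times Y_{4,m} at Ω₂ —
  [-4]  conj(Y_{4,-4})(Ω₁) = -0.031799+0.005301i ; Y_{4,-4}(Ω₂) = +0.000002-0.000002i ; Δ = -0.000000+0.000000i
  [-3]  conj(Y_{4,-3})(Ω₁) = +0.092125-0.118334i ; Y_{4,-3}(Ω₂) = +0.000105+0.000135i ; Δ = +0.000026-0.000000i
  [-2]  conj(Y_{4,-2})(Ω₁) = +0.030621+0.369884i ; Y_{4,-2}(Ω₂) = -0.004795+0.002264i ; Δ = -0.000984-0.001704i
  [-1]  conj(Y_{4,-1})(Ω₁) = -0.326104-0.300223i ; Y_{4,-1}(Ω₂) = -0.021189-0.094486i ; Δ = -0.021457+0.037174i
  [+0]  conj(Y_{4,0})(Ω₁) = -0.026074-0.000000i ; Y_{4,0}(Ω₂) = +0.835098+0.000000i ; Δ = -0.021774-0.000000i
  [+1]  conj(Y_{4,1})(Ω₁) = +0.326104-0.300223i ; Y_{4,1}(Ω₂) = +0.021189-0.094486i ; Δ = -0.021457-0.037174i
  [+2]  conj(Y_{4,2})(Ω₁) = +0.030621-0.369884i ; Y_{4,2}(Ω₂) = -0.004795-0.002264i ; Δ = -0.000984+0.001704i
  [+3]  conj(Y_{4,3})(Ω₁) = -0.092125-0.118334i ; Y_{4,3}(Ω₂) = -0.000105+0.000135i ; Δ = +0.000026+0.000000i
  [+4]  conj(Y_{4,4})(Ω₁) = -0.031799-0.005301i ; Y_{4,4}(Ω₂) = +0.000002+0.000002i ; Δ = -0.000000-0.000000i
Σ over m = -0.066606-0.000000i; ×(4π/9) → -0.093000-0.000000i. Real part: -0.093000

-0.093000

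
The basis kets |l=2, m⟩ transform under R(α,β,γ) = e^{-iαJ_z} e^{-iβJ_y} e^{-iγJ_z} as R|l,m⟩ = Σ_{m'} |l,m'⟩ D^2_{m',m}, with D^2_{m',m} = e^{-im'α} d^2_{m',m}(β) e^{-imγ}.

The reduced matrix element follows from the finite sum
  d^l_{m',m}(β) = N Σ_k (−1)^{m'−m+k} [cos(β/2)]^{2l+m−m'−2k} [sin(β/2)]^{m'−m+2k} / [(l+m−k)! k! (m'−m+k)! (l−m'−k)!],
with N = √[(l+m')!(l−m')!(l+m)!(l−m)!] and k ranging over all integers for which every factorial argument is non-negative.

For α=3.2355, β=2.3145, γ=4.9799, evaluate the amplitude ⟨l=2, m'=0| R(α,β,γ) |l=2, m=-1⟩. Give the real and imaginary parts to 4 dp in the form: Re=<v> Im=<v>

Re=0.1613 Im=-0.5885

Split into d^2_{0,-1}(β=2.3145) × two z-phases.
Half-angle: c=0.401859, s=0.915701. N=√(2·2·1·6)=4.898979
k∈{0,1} keeps every argument non-negative
  k=0: (−1)^1·4.8990/(2)·0.4019^3·0.9157^1 = -0.145563
  k=1: (−1)^2·4.8990/(2)·0.4019^1·0.9157^3 = +0.755808
d^2_{0,-1}(2.3145) = -0.145563 +0.755808 = +0.610245
Attach z-rotation phases: D = e^{-i(0)(3.2355)}·(+0.610245)·e^{-i(-1)(4.9799)} = +0.161307-0.588539i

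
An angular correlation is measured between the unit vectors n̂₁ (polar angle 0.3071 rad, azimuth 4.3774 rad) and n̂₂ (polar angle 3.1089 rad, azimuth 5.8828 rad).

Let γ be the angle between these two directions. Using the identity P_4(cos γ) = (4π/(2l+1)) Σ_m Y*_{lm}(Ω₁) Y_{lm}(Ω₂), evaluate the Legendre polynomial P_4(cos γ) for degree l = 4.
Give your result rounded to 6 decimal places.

0.570399

Term-by-term m-sum for l=4 (normalisation 4π/9 = 1.396263):
  term(m=-4) = +0.000000+0.000000i   from Y*(Ω₁)=+0.000846-0.003597i, Y(Ω₂)=-0.000000+0.000001i
  term(m=-3) = +0.000000-0.000001i   from Y*(Ω₁)=+0.027822+0.017670i, Y(Ω₂)=-0.000016-0.000041i
  term(m=-2) = -0.000348-0.000046i   from Y*(Ω₁)=-0.128442+0.101754i, Y(Ω₂)=+0.001491+0.001538i
  term(m=-1) = -0.001847+0.028206i   from Y*(Ω₁)=-0.150599-0.432620i, Y(Ω₂)=-0.056826-0.024051i
  term(m=+0) = +0.412908+0.000000i   from Y*(Ω₁)=+0.490525-0.000000i, Y(Ω₂)=+0.841768+0.000000i
  term(m=+1) = -0.001847-0.028206i   from Y*(Ω₁)=+0.150599-0.432620i, Y(Ω₂)=+0.056826-0.024051i
  term(m=+2) = -0.000348+0.000046i   from Y*(Ω₁)=-0.128442-0.101754i, Y(Ω₂)=+0.001491-0.001538i
  term(m=+3) = +0.000000+0.000001i   from Y*(Ω₁)=-0.027822+0.017670i, Y(Ω₂)=+0.000016-0.000041i
  term(m=+4) = +0.000000-0.000000i   from Y*(Ω₁)=+0.000846+0.003597i, Y(Ω₂)=-0.000000-0.000001i
Accumulated sum +0.408518-0.000000i; after 4π/(2l+1) scaling, +0.570399-0.000000i ⇒ P_4 = 0.570399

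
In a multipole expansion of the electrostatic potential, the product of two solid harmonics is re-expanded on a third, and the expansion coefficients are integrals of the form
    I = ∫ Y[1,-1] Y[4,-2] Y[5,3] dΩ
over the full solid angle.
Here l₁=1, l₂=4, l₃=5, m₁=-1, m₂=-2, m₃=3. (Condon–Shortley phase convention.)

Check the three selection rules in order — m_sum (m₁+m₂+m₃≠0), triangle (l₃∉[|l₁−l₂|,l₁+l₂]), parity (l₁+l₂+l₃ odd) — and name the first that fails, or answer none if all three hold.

none

azimuthal sum: -1 − 2 + 3 = 0  ✓
3 ≤ 5 ≤ 5 (triangle on l)  ✓
L = 1 + 4 + 5 = 10 (even)  ✓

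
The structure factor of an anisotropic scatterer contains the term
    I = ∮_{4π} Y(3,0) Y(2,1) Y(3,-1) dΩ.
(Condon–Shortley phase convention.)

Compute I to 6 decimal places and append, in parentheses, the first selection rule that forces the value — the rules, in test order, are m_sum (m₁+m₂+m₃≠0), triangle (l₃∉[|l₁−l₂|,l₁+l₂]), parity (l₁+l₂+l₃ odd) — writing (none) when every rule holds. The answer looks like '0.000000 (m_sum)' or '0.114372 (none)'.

-0.059471 (none)

m-sum 0 ✓  L=8 even ✓  1≤3≤5 ✓
Π(2lᵢ+1) = 7×5×7 = 245
triangle coeff Δ(3,2,3) = 1/3780
Σ_t [0,2]: t=0:+1/24 t=1:−1/4 t=2:+1/24 = -1/6
(3j)²=4/105 [(3 2 3; 0 0 0)], sign=+1
Σ_t [1,2]: t=1:−1/8 t=2:+1/12 = -1/24
(3j)²=1/210 [(3 2 3; 0 1 -1)], sign=-1
⇒ 4πI² = 2/45
I = (-1)√(2/45/(4π)) = -0.05947080
No selection rule forces the value: the integral is nonzero (none).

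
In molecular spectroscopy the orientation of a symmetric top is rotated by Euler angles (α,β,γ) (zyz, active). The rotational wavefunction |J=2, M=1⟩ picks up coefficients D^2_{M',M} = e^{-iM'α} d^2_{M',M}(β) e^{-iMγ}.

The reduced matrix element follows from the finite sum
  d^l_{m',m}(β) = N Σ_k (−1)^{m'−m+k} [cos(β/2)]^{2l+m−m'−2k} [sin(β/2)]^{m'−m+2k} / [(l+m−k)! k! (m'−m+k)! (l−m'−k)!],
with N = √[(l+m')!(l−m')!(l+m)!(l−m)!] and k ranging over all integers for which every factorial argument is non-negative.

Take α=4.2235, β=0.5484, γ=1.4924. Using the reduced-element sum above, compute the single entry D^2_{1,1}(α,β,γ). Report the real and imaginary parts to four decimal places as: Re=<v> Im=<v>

Re=0.5523 Im=0.3519

First d^2_{1,1}(β=0.5484), then the phase factors e^{-i(1)α} and e^{-i(1)γ}:
Half-angle: c=0.962642, s=0.270777. N=√(6·1·6·1)=6.000000
k∈{0,1} keeps every argument non-negative
  k=0: (−1)^0·6.0000/(6)·0.9626^4·0.2708^0 = +0.858736
  k=1: (−1)^1·6.0000/(2)·0.9626^2·0.2708^2 = -0.203833
d^2_{1,1}(0.5484) = +0.858736 -0.203833 = +0.654903
D = (-0.469645+0.882855i)·(+0.654903)·(+0.078316-0.996929i) = +0.552321+0.351908i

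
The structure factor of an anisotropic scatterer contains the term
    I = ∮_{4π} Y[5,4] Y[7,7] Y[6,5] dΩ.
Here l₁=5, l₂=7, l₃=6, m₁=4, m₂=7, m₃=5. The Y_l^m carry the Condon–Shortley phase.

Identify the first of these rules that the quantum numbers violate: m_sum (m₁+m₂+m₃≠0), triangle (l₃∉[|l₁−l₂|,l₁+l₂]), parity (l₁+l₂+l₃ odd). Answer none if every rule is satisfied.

m₁+m₂+m₃ = 4 + 7 + 5 = 16  ✗
triangle: |5−7|=2 ≤ l₃=6 ≤ 5+7=12
parity: l₁+l₂+l₃ = 18 is even

m_sum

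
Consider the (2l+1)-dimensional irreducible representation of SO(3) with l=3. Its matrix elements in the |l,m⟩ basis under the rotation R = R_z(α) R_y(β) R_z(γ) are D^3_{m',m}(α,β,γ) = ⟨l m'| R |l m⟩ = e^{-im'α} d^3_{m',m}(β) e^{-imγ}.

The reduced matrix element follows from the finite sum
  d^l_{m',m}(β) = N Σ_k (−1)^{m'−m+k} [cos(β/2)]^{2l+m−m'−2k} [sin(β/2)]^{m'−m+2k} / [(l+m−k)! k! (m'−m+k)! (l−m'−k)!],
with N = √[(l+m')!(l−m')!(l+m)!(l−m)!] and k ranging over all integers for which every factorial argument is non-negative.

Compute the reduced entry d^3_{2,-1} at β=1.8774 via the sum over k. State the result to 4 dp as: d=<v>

d^3_{2,-1}(β=1.8774) via the finite sum:
With c≡cos(β/2)=0.590837 and s≡sin(β/2)=0.806791, N=[120·1·2·24]^{1/2}=75.894664
The bounds max(0,m−m')=0 and min(l+m,l−m')=1 give 2 terms
  k=0: (−1)^3·75.8947/(12)·0.5908^3·0.8068^3 = -0.685041
  k=1: (−1)^4·75.8947/(24)·0.5908^1·0.8068^5 = +0.638664
d^3_{2,-1}(1.8774) = -0.685041 +0.638664 = -0.046377

d=-0.0464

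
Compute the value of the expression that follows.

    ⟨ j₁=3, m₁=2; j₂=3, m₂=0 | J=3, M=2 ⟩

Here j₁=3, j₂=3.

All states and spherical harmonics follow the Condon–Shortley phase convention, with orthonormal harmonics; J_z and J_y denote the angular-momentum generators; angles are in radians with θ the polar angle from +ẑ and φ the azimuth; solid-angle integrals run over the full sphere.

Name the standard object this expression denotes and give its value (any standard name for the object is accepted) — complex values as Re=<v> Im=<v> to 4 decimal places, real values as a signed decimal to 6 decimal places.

Clebsch–Gordan coefficient, −√(1/6) ≈ -0.408248

This is a Clebsch–Gordan (vector-coupling) coefficient.
√[7·3!3!3!/10! · 5!1!3!3!5!1!] = √(216)
  +(−1)^0/∏(0,3,1,3,2,0)! = 1/72  (running 1/72)
  +(−1)^1/∏(1,2,0,2,3,1)! = -1/24  (running -1/36)
⟨..|..⟩ = √(216)·(-1/36) = -0.408248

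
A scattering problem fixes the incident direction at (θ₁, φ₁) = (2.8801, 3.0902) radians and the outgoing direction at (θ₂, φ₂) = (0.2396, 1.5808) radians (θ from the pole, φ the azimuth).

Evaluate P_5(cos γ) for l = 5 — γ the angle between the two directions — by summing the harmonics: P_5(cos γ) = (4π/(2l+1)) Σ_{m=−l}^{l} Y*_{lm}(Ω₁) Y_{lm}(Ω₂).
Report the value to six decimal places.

Summing Y*_{l m}(θ₁,φ₁)·Y_{l m}(θ₂,φ₂) over m ∈ [−5, 5]; prefactor 4π/(2·5+1) = 1.142397:
  term(m=-5) = (0.000000, 0.000000)   from Y*(Ω₁)=(-0.000518, 0.000136), Y(Ω₂)=(-0.000017, -0.000349)
  term(m=-4) = (-0.000028, 0.000007)   from Y*(Ω₁)=(-0.006200, 0.001293), Y(Ω₂)=(0.004519, -0.000181)
  term(m=-3) = (-0.000281, -0.001506)   from Y*(Ω₁)=(-0.043698, 0.006791), Y(Ω₂)=(0.001040, 0.034629)
  term(m=-2) = (0.033176, -0.004094)   from Y*(Ω₁)=(-0.195858, 0.020203), Y(Ω₂)=(-0.169740, 0.003396)
  term(m=-1) = (0.015593, 0.253661)   from Y*(Ω₁)=(-0.514539, 0.026467), Y(Ω₂)=(-0.004934, -0.493240)
  term(m=+0) = (-0.293951, -0.000000)   from Y*(Ω₁)=(-0.512758, -0.000000), Y(Ω₂)=(0.573274, 0.000000)
  term(m=+1) = (0.015593, -0.253661)   from Y*(Ω₁)=(0.514539, 0.026467), Y(Ω₂)=(0.004934, -0.493240)
  term(m=+2) = (0.033176, 0.004094)   from Y*(Ω₁)=(-0.195858, -0.020203), Y(Ω₂)=(-0.169740, -0.003396)
  term(m=+3) = (-0.000281, 0.001506)   from Y*(Ω₁)=(0.043698, 0.006791), Y(Ω₂)=(-0.001040, 0.034629)
  term(m=+4) = (-0.000028, -0.000007)   from Y*(Ω₁)=(-0.006200, -0.001293), Y(Ω₂)=(0.004519, 0.000181)
  term(m=+5) = (0.000000, -0.000000)   from Y*(Ω₁)=(0.000518, 0.000136), Y(Ω₂)=(0.000017, -0.000349)
Accumulated sum (-0.197028, 0.000000); after 4π/(2l+1) scaling, (-0.225085, 0.000000) ⇒ P_5 = -0.225085

-0.225085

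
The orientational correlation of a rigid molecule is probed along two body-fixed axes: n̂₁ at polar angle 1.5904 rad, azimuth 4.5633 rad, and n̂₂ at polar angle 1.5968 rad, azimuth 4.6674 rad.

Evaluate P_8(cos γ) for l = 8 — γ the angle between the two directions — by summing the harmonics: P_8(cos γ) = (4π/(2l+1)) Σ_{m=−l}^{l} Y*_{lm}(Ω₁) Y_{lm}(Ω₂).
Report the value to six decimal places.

0.813588

Term-by-term m-sum for l=8 (normalisation 4π/17 = 0.739198):
  [-8]  conj(Y_{8,-8})(Ω₁) = (0.189974, -0.478290) ; Y_{8,-8}(Ω₂) = (0.481101, 0.181039) ; Δ = (0.177986, -0.195713)
  [-7]  conj(Y_{8,-7})(Ω₁) = (-0.034881, -0.020305) ; Y_{8,-7}(Ω₂) = (-0.016565, 0.050849) ; Δ = (0.001610, -0.001437)
  [-6]  conj(Y_{8,-6})(Ω₁) = (0.233964, -0.291545) ; Y_{8,-6}(Ω₂) = (0.358379, 0.099159) ; Δ = (0.112757, -0.081284)
  [-5]  conj(Y_{8,-5})(Ω₁) = (-0.032342, -0.035036) ; Y_{8,-5}(Ω₂) = (-0.014076, 0.061517) ; Δ = (0.002611, -0.001496)
  [-4]  conj(Y_{8,-4})(Ω₁) = (0.276892, -0.187954) ; Y_{8,-4}(Ω₂) = (0.326546, 0.059407) ; Δ = (0.101584, -0.044927)
  [-3]  conj(Y_{8,-3})(Ω₁) = (-0.022129, -0.046133) ; Y_{8,-3}(Ω₂) = (-0.009105, 0.067049) ; Δ = (0.003295, -0.001064)
  [-2]  conj(Y_{8,-2})(Ω₁) = (0.304295, -0.093522) ; Y_{8,-2}(Ω₂) = (0.313885, 0.028319) ; Δ = (0.098162, -0.020738)
  [-1]  conj(Y_{8,-1})(Ω₁) = (-0.007823, -0.052082) ; Y_{8,-1}(Ω₂) = (-0.003131, 0.069552) ; Δ = (0.003647, -0.000381)
  [+0]  conj(Y_{8,0})(Ω₁) = (0.313647, -0.000000) ; Y_{8,0}(Ω₂) = (0.310326, 0.000000) ; Δ = (0.097333, 0.000000)
  [+1]  conj(Y_{8,1})(Ω₁) = (0.007823, -0.052082) ; Y_{8,1}(Ω₂) = (0.003131, 0.069552) ; Δ = (0.003647, 0.000381)
  [+2]  conj(Y_{8,2})(Ω₁) = (0.304295, 0.093522) ; Y_{8,2}(Ω₂) = (0.313885, -0.028319) ; Δ = (0.098162, 0.020738)
  [+3]  conj(Y_{8,3})(Ω₁) = (0.022129, -0.046133) ; Y_{8,3}(Ω₂) = (0.009105, 0.067049) ; Δ = (0.003295, 0.001064)
  [+4]  conj(Y_{8,4})(Ω₁) = (0.276892, 0.187954) ; Y_{8,4}(Ω₂) = (0.326546, -0.059407) ; Δ = (0.101584, 0.044927)
  [+5]  conj(Y_{8,5})(Ω₁) = (0.032342, -0.035036) ; Y_{8,5}(Ω₂) = (0.014076, 0.061517) ; Δ = (0.002611, 0.001496)
  [+6]  conj(Y_{8,6})(Ω₁) = (0.233964, 0.291545) ; Y_{8,6}(Ω₂) = (0.358379, -0.099159) ; Δ = (0.112757, 0.081284)
  [+7]  conj(Y_{8,7})(Ω₁) = (0.034881, -0.020305) ; Y_{8,7}(Ω₂) = (0.016565, 0.050849) ; Δ = (0.001610, 0.001437)
  [+8]  conj(Y_{8,8})(Ω₁) = (0.189974, 0.478290) ; Y_{8,8}(Ω₂) = (0.481101, -0.181039) ; Δ = (0.177986, 0.195713)
Σ over m = (1.100636, 0.000000); ×(4π/17) → (0.813588, 0.000000). Real part: 0.813588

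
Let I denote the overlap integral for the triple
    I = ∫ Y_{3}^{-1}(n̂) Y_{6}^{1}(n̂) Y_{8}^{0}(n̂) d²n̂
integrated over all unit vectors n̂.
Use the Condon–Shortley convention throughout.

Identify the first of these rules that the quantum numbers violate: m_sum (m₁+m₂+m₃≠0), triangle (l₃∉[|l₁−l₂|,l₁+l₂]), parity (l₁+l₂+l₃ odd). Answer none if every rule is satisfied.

Σmᵢ = 0  ✓
l₃∈[|l₁−l₂|,l₁+l₂]=[3,9], have l₃=8  ✓
Σlᵢ = 17 ⇒ odd  ✗

parity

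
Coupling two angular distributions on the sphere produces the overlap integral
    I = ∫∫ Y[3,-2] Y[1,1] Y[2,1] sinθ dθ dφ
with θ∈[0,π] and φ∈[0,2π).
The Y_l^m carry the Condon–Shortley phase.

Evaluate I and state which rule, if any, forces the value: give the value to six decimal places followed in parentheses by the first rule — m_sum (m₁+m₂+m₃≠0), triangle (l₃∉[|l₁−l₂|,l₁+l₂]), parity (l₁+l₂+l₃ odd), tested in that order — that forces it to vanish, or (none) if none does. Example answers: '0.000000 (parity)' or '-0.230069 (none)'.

Rules hold: Σm=0, L=6 even, 2≤2≤4.
N = 7·3·5 = 105
Δ = 2!·4!·0!/7! = 1/105
Racah Σ t=1..1: t=1:−1/4 = -1/4
⇒ 3j(3 1 2; 0 0 0)² = 3/35, sgn -1
Racah Σ t=2..2: t=2:+1/12 = 1/12
⇒ 3j(3 1 2; -2 1 1)² = 2/21, sgn -1
4πI² = N·(3j₀)²·(3jₘ)² = 6/7
I = +1·√(0.857143/4π) = 0.26116903
No selection rule forces the value: the integral is nonzero (none).

0.261169 (none)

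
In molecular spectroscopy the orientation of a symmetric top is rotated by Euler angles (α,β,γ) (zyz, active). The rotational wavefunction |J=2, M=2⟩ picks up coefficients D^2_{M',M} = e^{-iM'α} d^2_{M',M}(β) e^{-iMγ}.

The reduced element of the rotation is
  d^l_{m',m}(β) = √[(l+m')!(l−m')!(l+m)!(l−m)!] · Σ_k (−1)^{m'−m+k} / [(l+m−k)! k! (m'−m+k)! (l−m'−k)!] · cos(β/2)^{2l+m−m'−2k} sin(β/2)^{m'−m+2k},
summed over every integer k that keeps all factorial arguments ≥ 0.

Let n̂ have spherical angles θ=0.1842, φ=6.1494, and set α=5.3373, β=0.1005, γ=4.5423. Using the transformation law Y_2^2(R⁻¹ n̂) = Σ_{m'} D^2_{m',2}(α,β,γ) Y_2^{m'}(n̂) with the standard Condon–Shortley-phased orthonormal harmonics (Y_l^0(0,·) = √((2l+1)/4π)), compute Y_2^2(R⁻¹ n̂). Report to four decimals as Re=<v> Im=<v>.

Need the full column D^2_{m',2} for m'=−2..2 at α=5.3373, β=0.1005, γ=4.5423.
cos(β/2)=0.998738, sin(β/2)=0.050229
d^2_{-2,2}: single k=4 term ⇒ +0.000006;  D = -0.000000+0.000006i
d^2_{-1,2}: single k=3 term ⇒ +0.000253;  D = -0.000208+0.000144i
d^2_{0,2}: single k=2 term ⇒ +0.006164;  D = -0.005811-0.002057i
d^2_{1,2}: single k=1 term ⇒ +0.100078;  D = -0.028112-0.096048i
d^2_{2,2}: single k=0 term ⇒ +0.994960;  D = +0.610932-0.785308i
Y_2^{m'}(θ=0.1842,φ=6.1494) and Σ D·Y over m':
  (-0.0000+0.0000i)·(+0.0125+0.0034i)  (-0.0002+0.0001i)·(+0.1379+0.0186i)  (-0.0058-0.0021i)·(+0.5990+0.0000i)  (-0.0281-0.0960i)·(-0.1379+0.0186i)  (+0.6109-0.7853i)·(+0.0125-0.0034i)
Y_2^2(R⁻¹ n̂) = +0.007090-0.000404i

Re=0.0071 Im=-0.0004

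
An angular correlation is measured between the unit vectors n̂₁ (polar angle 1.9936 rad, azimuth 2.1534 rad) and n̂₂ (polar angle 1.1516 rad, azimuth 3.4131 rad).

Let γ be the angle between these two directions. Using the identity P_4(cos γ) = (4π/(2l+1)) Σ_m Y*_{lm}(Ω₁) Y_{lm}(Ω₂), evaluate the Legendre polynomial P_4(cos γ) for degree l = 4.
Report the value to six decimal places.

0.346243

Summing Y*_{l m}(θ₁,φ₁)·Y_{l m}(θ₂,φ₂) over m ∈ [−4, 4]; prefactor 4π/(2·4+1) = 1.396263:
  m=-4: (-0.210770, 0.221928) × (0.143552, -0.272557) = (0.030232, 0.089305)  (running Σ = (0.030232, 0.089305))
  m=-3: (-0.383419, -0.068589) × (-0.266428, 0.282417) = (0.121524, -0.090010)  (running Σ = (0.151756, -0.000705))
  m=-2: (-0.019597, -0.045638) × (0.038160, -0.023031) = (-0.001799, -0.001290)  (running Σ = (0.149957, -0.001995))
  m=-1: (-0.177408, 0.269250) × (0.311828, -0.086807) = (-0.031948, 0.099360)  (running Σ = (0.118009, 0.097365))
  m=0: (-0.112000, -0.000000) × (-0.106789, 0.000000) = (0.011960, 0.000000)  (running Σ = (0.129969, 0.097365))
  m=1: (0.177408, 0.269250) × (-0.311828, -0.086807) = (-0.031948, -0.099360)  (running Σ = (0.098022, -0.001995))
  m=2: (-0.019597, 0.045638) × (0.038160, 0.023031) = (-0.001799, 0.001290)  (running Σ = (0.096223, -0.000705))
  m=3: (0.383419, -0.068589) × (0.266428, 0.282417) = (0.121524, 0.090010)  (running Σ = (0.217747, 0.089305))
  m=4: (-0.210770, -0.221928) × (0.143552, 0.272557) = (0.030232, -0.089305)  (running Σ = (0.247979, 0.000000))
Total Σ_m = (0.247979, 0.000000). Multiply by 1.396263: (0.346243, 0.000000). P_4(cos γ) = 0.346243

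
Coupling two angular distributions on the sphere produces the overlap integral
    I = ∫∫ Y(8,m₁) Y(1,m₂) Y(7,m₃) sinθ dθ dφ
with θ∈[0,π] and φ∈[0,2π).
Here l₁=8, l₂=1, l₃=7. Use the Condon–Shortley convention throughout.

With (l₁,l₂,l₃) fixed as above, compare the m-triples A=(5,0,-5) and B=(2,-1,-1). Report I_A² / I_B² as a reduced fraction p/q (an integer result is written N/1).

13/15

Shared (l₁,l₂,l₃)=(8,1,7): N and (l;000)² cancel in I_A²/I_B².
A: Δ = 2!·14!·0!/17! = 1/2040; Racah Σ t=1..1: t=1:−1/958003200 = -1/958003200; ⇒ 3j(8 1 7; 5 0 -5)² = 13/680, sgn -1
B: Δ = 2!·14!·0!/17! = 1/2040; Racah Σ t=0..0: t=0:+1/58060800 = 1/58060800; ⇒ 3j(8 1 7; 2 -1 -1)² = 3/136, sgn +1
I_A²/I_B² = (13/680)/(3/136) = 13/15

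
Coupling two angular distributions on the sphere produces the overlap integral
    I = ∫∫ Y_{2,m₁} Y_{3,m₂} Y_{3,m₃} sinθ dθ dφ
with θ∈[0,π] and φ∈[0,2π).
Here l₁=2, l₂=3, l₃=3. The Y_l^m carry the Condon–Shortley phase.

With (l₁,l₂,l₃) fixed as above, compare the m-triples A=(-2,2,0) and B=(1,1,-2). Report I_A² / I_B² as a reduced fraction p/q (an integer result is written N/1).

l's match ⇒ only the (l;m) 3-j factors differ between A and B.
A: triangle coeff Δ(2,3,3) = 1/3780; Σ_t [2,2]: t=2:+1/24 = 1/24; (3j)²=1/21 [(2 3 3; -2 2 0)], sign=-1
B: triangle coeff Δ(2,3,3) = 1/3780; Σ_t [0,1]: t=0:+1/48 t=1:−1/12 = -1/16; (3j)²=1/28 [(2 3 3; 1 1 -2)], sign=+1
I_A²/I_B² = (1/21)/(1/28) = 4/3

4/3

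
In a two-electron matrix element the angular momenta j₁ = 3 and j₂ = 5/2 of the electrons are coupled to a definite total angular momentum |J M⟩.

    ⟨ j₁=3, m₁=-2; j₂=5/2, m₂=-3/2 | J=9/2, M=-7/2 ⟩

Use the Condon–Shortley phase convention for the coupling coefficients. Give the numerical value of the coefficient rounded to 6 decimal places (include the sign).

√[10·1!5!4!/11! · 1!5!1!4!1!8!] = √(921600/11)
  +(−1)^0/∏(0,1,5,1,0,3)! = 1/720  (running 1/720)
  +(−1)^1/∏(1,0,4,0,1,4)! = -1/576  (running -1/2880)
⟨..|..⟩ = √(921600/11)·(-1/2880) = -0.100504

-0.100504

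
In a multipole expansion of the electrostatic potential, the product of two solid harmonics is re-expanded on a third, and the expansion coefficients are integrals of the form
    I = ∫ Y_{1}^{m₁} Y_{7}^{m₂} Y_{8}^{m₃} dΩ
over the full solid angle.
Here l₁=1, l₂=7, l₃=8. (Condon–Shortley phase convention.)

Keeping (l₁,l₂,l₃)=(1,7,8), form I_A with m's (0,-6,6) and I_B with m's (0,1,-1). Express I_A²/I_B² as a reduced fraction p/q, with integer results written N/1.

Shared (l₁,l₂,l₃)=(1,7,8): N and (l;000)² cancel in I_A²/I_B².
A: Δ = 0!·2!·14!/17! = 1/2040; Racah Σ t=0..0: t=0:+1/6227020800 = 1/6227020800; ⇒ 3j(1 7 8; 0 -6 6)² = 7/510, sgn +1
B: Δ = 0!·2!·14!/17! = 1/2040; Racah Σ t=0..0: t=0:+1/29030400 = 1/29030400; ⇒ 3j(1 7 8; 0 1 -1)² = 21/680, sgn -1
I_A²/I_B² = (7/510)/(21/680) = 4/9

4/9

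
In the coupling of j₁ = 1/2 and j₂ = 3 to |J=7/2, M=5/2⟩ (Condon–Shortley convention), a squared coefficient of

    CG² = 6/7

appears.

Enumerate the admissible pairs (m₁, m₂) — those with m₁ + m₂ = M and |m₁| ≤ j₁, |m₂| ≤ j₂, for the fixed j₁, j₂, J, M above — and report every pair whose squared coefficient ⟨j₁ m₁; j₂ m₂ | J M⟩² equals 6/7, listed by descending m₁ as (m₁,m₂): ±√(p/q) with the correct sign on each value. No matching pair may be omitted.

Admissible pairs with m₁+m₂ = M = 5/2: (-1/2,3), (1/2,2)
  (m₁,m₂)=(1/2,2): CG² = 6/7, CG = +√(6/7)   ← matches the target
  (m₁,m₂)=(-1/2,3): CG² = 1/7, CG = +√(1/7)
Pairs with CG² = 6/7: (1/2,2): +√(6/7)

(1/2,2): +√(6/7)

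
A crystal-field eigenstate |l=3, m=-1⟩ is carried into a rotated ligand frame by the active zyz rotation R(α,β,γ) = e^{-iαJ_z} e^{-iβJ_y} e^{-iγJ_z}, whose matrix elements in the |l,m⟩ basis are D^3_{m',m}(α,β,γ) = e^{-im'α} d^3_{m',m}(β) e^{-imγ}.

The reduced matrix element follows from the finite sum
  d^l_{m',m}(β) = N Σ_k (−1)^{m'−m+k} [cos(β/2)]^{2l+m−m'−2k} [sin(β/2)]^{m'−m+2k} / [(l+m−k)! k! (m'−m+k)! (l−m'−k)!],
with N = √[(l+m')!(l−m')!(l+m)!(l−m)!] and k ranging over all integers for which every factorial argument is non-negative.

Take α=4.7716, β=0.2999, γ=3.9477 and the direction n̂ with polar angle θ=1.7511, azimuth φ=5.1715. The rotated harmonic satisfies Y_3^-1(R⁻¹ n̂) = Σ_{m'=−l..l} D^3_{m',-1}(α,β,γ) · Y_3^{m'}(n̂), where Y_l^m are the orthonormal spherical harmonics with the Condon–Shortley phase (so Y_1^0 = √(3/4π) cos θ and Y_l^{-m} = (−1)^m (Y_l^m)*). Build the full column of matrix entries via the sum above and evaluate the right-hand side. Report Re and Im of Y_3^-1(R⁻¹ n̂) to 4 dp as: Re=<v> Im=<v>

Re=0.2812 Im=0.1226

Need the full column D^3_{m',-1} for m'=−3..3 at α=4.7716, β=0.2999, γ=3.9477.
cos(β/2)=0.988779, sin(β/2)=0.149389
d^3_{-3,-1}: single k=2 term ⇒ +0.082618;  D = +0.068786-0.045763i
d^3_{-2,-1}: k∈[1..2] ⇒ +0.446491 -0.020384 = +0.426108;  D = +0.256606+0.340178i
d^3_{-1,-1}: k∈[0..2] ⇒ +0.934532 -0.170656 +0.002922 = +0.766798;  D = -0.583764+0.497190i
d^3_{0,-1}: k∈[0..2] ⇒ -0.489107 +0.033494 -0.000255 = -0.455868;  D = +0.315603+0.328953i
d^3_{1,-1}: k∈[0..2] ⇒ +0.127992 -0.003895 +0.000011 = +0.124108;  D = +0.084314-0.091070i
d^3_{2,-1}: k∈[0..1] ⇒ -0.020384 +0.000233 = -0.020151;  D = -0.015571-0.012791i
d^3_{3,-1}: single k=0 term ⇒ +0.001886;  D = -0.001109+0.001526i
Y_3^{m'}(θ=1.7511,φ=5.1715) and Σ D·Y over m':
  (+0.0688-0.0458i)·(-0.3898-0.0764i)  (+0.2566+0.3402i)·(+0.1077-0.1409i)  (-0.5838+0.4972i)·(-0.1182-0.2392i)  (+0.3156+0.3290i)·(+0.1900+0.0000i)  (+0.0843-0.0911i)·(+0.1182-0.2392i)  (-0.0156-0.0128i)·(+0.1077+0.1409i)  (-0.0011+0.0015i)·(+0.3898-0.0764i)
Y_3^-1(R⁻¹ n̂) = +0.281177+0.122579i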